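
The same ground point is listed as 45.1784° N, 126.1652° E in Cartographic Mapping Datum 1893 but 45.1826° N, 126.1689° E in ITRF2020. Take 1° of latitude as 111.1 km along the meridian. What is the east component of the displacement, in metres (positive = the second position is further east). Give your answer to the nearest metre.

ΔE = 290 m

Δφ = 45.1826° − 45.1784° = +0.0042°; Δλ = 126.1689° − 126.1652° = +0.0037°.
ΔN = Δφ × 111100 = 466.6 m; ΔE = Δλ × 111100 × cos(45.1784°) = +0.0037 × 111100 × 0.704902 = 289.8 m.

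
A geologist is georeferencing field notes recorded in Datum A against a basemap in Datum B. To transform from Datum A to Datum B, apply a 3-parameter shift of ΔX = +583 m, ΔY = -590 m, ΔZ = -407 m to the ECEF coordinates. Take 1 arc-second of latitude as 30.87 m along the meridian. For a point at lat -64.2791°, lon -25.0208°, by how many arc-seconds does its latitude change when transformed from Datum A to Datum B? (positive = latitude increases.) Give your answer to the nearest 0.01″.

Δφ = 16.98″

sin φ = -0.900919, cos φ = 0.433988, sin λ = -0.422947, cos λ = 0.906154.
North component: ΔN = −sin φ cos λ·ΔX − sin φ sin λ·ΔY + cos φ·ΔZ = −(-0.900919)(0.906154)(583) − (-0.900919)(-0.422947)(-590) + (0.433988)(-407) = 524.13 m.
1° of latitude spans 3600 × 30.87 = 111132 m, so Δφ = 524.13 / 111132 × 3600 = 16.978″.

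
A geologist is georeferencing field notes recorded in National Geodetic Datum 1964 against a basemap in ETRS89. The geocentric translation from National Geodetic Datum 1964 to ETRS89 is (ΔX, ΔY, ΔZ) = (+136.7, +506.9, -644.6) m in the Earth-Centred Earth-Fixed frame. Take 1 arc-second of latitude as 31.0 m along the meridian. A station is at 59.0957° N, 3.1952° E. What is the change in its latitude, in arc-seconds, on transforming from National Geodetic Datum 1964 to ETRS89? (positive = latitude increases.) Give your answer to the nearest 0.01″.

Δφ = -15.24″

sin φ = 0.858026, cos φ = 0.513606, sin λ = 0.055738, cos λ = 0.998445.
North component: ΔN = −sin φ cos λ·ΔX − sin φ sin λ·ΔY + cos φ·ΔZ = −(0.858026)(0.998445)(136.7) − (0.858026)(0.055738)(506.9) + (0.513606)(-644.6) = -472.42 m.
1° of latitude spans 3600 × 31.00 = 111600 m, so Δφ = -472.42 / 111600 × 3600 = -15.239″.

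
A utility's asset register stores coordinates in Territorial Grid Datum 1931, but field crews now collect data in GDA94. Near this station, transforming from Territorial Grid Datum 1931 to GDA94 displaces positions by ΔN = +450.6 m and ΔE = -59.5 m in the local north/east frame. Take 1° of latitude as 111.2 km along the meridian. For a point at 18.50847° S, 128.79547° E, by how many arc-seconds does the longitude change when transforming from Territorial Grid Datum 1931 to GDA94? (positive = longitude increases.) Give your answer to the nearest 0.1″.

At latitude -18.50847°, cos φ = 0.948277.
1° of longitude at this latitude = 111.2 × cos φ = 105.45 km, so Δλ = -59.5 / 105448.4 = -0.0005643° = -2.031″.

Δλ = -2.0″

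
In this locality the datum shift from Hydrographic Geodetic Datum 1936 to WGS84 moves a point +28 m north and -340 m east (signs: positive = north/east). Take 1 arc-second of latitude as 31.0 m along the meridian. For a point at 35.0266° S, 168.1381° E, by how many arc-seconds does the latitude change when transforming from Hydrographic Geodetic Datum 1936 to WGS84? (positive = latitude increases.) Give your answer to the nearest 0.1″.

1″ of latitude = 31.00 m, so Δφ = 28.0 / 31.00 = 0.903″.

Δφ = 0.9″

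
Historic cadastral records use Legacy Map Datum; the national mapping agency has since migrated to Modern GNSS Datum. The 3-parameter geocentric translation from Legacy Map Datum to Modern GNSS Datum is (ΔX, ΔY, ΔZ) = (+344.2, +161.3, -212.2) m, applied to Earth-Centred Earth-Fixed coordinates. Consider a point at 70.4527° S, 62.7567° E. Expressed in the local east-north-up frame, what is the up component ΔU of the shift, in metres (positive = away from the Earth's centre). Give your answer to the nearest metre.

At φ = -70.4527°, λ = 62.7567°: sin φ = -0.942366, cos φ = 0.334585, sin λ = 0.889071, cos λ = 0.457770.
ΔU = cos φ cos λ·ΔX + cos φ sin λ·ΔY + sin φ·ΔZ = (0.334585)(0.457770)(344.2) + (0.334585)(0.889071)(161.3) + (-0.942366)(-212.2) = 300.67 m.

ΔU = 301 m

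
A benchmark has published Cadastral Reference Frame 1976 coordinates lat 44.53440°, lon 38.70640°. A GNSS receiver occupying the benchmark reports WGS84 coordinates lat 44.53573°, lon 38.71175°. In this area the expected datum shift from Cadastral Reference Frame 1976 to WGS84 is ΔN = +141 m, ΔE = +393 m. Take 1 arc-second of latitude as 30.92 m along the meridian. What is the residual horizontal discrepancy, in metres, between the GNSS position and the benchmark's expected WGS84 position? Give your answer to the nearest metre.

32 m

Observed coordinate differences: Δφ = +0.00133°, Δλ = +0.00535°.
Converting to metres (1° lat = 111312 m, cos φ = 0.712829): observed ΔN = 148.0 m, observed ΔE = 424.5 m.
Subtracting the expected shift leaves a residual of 148.0 − (141) = 7.0 m north and 424.5 − (393) = 31.5 m east.
Residual distance = √(7.0² + 31.5²) = 32.3 m.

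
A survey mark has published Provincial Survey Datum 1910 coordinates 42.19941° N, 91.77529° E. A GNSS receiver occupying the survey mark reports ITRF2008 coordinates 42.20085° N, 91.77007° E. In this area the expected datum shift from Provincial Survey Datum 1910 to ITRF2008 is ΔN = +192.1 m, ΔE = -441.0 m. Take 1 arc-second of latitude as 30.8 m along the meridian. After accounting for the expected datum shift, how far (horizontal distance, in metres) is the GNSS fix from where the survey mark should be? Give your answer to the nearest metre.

Observed coordinate differences: Δφ = +0.00144°, Δλ = -0.00522°.
Converting to metres (1° lat = 110880 m, cos φ = 0.740812): observed ΔN = 159.7 m, observed ΔE = -428.8 m.
Subtracting the expected shift leaves a residual of 159.7 − (192.1) = -32.4 m north and -428.8 − (-441.0) = 12.2 m east.
Residual distance = √((-32.4)² + 12.2²) = 34.7 m.

35 m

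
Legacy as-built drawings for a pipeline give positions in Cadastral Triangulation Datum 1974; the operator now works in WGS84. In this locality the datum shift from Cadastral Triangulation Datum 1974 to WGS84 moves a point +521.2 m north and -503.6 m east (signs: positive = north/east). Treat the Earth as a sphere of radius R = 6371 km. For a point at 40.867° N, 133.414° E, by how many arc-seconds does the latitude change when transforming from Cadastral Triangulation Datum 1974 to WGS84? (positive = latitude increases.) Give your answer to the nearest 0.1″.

On a sphere of radius R, 1 rad of latitude = R, so Δφ = ΔN / R = 521.2 / 6371000 = 8.1808e-05 rad = 16.874″.

Δφ = 16.9″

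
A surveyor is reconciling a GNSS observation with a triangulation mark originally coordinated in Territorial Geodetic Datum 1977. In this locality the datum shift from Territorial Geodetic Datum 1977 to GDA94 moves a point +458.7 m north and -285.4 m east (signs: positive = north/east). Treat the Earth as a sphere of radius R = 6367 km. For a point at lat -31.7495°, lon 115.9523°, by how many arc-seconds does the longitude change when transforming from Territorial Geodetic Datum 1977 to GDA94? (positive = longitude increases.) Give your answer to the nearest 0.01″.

At latitude -31.7495°, cos φ = 0.850357.
One radian of longitude at latitude φ spans R cos φ, so Δλ = ΔE / (R cos φ) = -285.4 / (6367000 × 0.850357) = -5.2713e-05 rad = -10.873″.

Δλ = -10.87″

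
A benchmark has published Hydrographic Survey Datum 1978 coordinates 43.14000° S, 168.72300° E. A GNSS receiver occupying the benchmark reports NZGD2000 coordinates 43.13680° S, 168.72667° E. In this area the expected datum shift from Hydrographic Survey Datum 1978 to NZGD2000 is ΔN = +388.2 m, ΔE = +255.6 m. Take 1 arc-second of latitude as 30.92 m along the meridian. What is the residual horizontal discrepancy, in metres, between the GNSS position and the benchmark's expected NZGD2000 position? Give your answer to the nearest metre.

Observed coordinate differences: Δφ = +0.00320°, Δλ = +0.00367°.
Converting to metres (1° lat = 111312 m, cos φ = 0.729685): observed ΔN = 356.2 m, observed ΔE = 298.1 m.
Subtracting the expected shift leaves a residual of 356.2 − (388.2) = -32.0 m north and 298.1 − (255.6) = 42.5 m east.
Residual distance = √((-32.0)² + 42.5²) = 53.2 m.

53 m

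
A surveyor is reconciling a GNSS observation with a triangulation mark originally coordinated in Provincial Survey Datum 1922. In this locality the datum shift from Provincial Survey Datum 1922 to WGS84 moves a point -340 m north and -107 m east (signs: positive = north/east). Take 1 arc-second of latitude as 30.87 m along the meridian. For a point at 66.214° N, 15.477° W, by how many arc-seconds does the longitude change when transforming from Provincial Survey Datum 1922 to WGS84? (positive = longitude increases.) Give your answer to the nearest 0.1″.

Δλ = -8.6″

At latitude 66.214°, cos φ = 0.403322.
1″ of longitude at this latitude = 30.87 × cos φ = 12.4505 m, so Δλ = -107.0 / 12.4505 = -8.594″.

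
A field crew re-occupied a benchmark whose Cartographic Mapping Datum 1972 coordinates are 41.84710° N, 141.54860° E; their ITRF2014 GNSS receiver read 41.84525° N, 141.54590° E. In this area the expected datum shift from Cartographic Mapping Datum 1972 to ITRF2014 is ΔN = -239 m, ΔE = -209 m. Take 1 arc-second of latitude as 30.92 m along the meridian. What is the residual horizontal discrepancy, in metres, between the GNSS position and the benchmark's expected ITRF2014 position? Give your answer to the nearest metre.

36 m

Observed coordinate differences: Δφ = -0.00185°, Δλ = -0.00270°.
Converting to metres (1° lat = 111312 m, cos φ = 0.744928): observed ΔN = -205.9 m, observed ΔE = -223.9 m.
Subtracting the expected shift leaves a residual of -205.9 − (-239) = 33.1 m north and -223.9 − (-209) = -14.9 m east.
Residual distance = √(33.1² + (-14.9)²) = 36.3 m.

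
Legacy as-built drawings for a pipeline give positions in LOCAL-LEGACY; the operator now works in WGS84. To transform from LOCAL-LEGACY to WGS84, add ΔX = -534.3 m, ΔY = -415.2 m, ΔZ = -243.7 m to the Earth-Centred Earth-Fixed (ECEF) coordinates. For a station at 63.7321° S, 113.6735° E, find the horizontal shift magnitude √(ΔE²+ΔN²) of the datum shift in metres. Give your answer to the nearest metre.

The local east axis at (φ, λ) is (−sin λ, cos λ, 0), so ΔE = −sin(113.6735°)·(-534.3) + cos(113.6735°)·(-415.2) = 656.05 m.
The local north axis is (−sin φ cos λ, −sin φ sin λ, cos φ), giving ΔN = 192.380 − 340.992 − 107.854 = -256.47 m.
Horizontal magnitude = √(ΔE² + ΔN²) = √(656.05² + (-256.47)²) = 704.40 m.

704 m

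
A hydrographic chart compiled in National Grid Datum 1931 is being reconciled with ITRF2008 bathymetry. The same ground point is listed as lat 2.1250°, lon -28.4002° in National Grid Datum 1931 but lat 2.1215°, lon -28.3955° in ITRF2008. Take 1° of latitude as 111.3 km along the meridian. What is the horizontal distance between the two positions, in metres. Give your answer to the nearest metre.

652 m

Δφ = 2.1215° − 2.1250° = -0.0035°; Δλ = -28.3955° − -28.4002° = +0.0047°.
ΔN = Δφ × 111300 = -389.5 m; ΔE = Δλ × 111300 × cos(2.1250°) = +0.0047 × 111300 × 0.999312 = 522.8 m.
Distance = √(ΔE² + ΔN²) = √(522.8² + (-389.5)²) = 651.9 m.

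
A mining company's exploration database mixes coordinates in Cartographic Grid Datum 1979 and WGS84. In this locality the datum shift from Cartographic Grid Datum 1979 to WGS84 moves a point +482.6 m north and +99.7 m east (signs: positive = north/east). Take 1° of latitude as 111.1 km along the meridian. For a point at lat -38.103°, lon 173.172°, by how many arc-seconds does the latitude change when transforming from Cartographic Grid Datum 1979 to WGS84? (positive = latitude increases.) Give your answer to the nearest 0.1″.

Δφ = 15.6″

1° of latitude = 111.1 km, so Δφ = 482.6 / 111100 = 0.0043438° = 15.638″.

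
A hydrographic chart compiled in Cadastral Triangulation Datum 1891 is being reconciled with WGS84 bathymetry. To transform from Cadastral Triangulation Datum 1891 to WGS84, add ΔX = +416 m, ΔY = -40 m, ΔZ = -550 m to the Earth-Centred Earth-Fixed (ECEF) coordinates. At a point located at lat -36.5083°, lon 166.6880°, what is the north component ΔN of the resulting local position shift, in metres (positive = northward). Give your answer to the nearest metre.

At φ = -36.5083°, λ = 166.6880°: sin φ = -0.594939, cos φ = 0.803771, sin λ = 0.230254, cos λ = -0.973131.
ΔN = −sin φ cos λ·ΔX − sin φ sin λ·ΔY + cos φ·ΔZ = −(-0.594939)(-0.973131)(416) − (-0.594939)(0.230254)(-40) + (0.803771)(-550) = -688.40 m.

ΔN = -688 m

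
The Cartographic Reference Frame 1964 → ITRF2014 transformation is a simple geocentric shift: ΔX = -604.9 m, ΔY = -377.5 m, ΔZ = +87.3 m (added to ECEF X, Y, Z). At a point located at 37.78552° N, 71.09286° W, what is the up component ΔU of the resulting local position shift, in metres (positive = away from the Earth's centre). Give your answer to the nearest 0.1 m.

The local up (radial) axis is (cos φ cos λ, cos φ sin λ, sin φ), giving ΔU = -154.908 + 282.245 + 53.489 = 180.83 m.

ΔU = 180.8 m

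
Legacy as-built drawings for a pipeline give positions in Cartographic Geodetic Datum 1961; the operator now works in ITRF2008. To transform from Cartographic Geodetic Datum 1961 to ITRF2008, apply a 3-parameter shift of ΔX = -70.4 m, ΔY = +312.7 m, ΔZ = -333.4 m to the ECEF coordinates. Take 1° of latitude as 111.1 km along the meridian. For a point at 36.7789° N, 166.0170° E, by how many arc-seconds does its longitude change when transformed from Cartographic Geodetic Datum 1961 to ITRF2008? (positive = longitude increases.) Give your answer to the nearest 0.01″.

sin φ = 0.598729, cos φ = 0.800952, sin λ = 0.241634, cos λ = -0.970367.
East component: ΔE = −sin λ·ΔX + cos λ·ΔY = −(0.241634)(-70.4) + (-0.970367)(312.7) = -286.42 m.
1° of latitude spans 111100 m; at latitude φ, 1° of longitude spans that × cos φ = 88985.8 m, so Δλ = -286.42 / 88985.8 × 3600 = -11.587″.

Δλ = -11.59″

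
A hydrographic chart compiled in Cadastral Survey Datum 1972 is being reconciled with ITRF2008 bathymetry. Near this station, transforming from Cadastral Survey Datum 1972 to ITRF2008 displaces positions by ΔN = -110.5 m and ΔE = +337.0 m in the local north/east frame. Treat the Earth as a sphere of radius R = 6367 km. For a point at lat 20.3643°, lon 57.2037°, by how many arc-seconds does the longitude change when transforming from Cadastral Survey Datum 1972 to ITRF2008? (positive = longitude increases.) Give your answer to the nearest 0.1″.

At latitude 20.3643°, cos φ = 0.937499.
One radian of longitude at latitude φ spans R cos φ, so Δλ = ΔE / (R cos φ) = 337.0 / (6367000 × 0.937499) = 5.6458e-05 rad = 11.645″.

Δλ = 11.6″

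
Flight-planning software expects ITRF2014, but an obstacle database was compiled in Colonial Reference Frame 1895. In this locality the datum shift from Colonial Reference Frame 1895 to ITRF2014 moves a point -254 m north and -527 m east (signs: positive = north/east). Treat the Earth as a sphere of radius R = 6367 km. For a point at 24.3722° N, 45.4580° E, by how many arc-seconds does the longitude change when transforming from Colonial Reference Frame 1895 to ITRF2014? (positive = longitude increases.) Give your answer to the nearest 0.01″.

At latitude 24.3722°, cos φ = 0.910884.
One radian of longitude at latitude φ spans R cos φ, so Δλ = ΔE / (R cos φ) = -527.0 / (6367000 × 0.910884) = -9.0868e-05 rad = -18.743″.

Δλ = -18.74″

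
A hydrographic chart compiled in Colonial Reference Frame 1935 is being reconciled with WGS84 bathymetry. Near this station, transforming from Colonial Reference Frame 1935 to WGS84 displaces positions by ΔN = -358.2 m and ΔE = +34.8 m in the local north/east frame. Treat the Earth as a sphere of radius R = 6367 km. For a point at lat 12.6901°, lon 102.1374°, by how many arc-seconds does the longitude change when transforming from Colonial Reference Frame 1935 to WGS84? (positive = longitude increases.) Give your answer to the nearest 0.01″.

Δλ = 1.16″

At latitude 12.6901°, cos φ = 0.975573.
One radian of longitude at latitude φ spans R cos φ, so Δλ = ΔE / (R cos φ) = 34.8 / (6367000 × 0.975573) = 5.6025e-06 rad = 1.156″.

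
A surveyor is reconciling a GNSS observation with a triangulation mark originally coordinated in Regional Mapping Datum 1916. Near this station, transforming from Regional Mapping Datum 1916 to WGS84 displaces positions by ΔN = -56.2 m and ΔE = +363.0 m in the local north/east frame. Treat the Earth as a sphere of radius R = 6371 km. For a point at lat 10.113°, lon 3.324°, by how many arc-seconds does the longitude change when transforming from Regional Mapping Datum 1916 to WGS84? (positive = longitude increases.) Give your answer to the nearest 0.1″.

At latitude 10.113°, cos φ = 0.984463.
One radian of longitude at latitude φ spans R cos φ, so Δλ = ΔE / (R cos φ) = 363.0 / (6371000 × 0.984463) = 5.7876e-05 rad = 11.938″.

Δλ = 11.9″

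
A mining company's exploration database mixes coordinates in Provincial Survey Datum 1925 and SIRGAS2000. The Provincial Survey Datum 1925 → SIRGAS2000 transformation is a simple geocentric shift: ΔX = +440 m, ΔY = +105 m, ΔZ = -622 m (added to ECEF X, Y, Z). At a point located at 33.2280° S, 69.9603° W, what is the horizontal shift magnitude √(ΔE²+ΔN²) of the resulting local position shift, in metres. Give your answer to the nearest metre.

At φ = -33.2280°, λ = -69.9603°: sin φ = -0.547972, cos φ = 0.836497, sin λ = -0.939455, cos λ = 0.342671.
ΔE = −sin λ·ΔX + cos λ·ΔY = −(-0.939455)·(440) + (0.342671)·(105) = 449.34 m.
ΔN = −sin φ cos λ·ΔX − sin φ sin λ·ΔY + cos φ·ΔZ = −(-0.547972)(0.342671)(440) − (-0.547972)(-0.939455)(105) + (0.836497)(-622) = -491.73 m.
Horizontal magnitude = √(ΔE² + ΔN²) = √(449.34² + (-491.73)²) = 666.12 m.

666 m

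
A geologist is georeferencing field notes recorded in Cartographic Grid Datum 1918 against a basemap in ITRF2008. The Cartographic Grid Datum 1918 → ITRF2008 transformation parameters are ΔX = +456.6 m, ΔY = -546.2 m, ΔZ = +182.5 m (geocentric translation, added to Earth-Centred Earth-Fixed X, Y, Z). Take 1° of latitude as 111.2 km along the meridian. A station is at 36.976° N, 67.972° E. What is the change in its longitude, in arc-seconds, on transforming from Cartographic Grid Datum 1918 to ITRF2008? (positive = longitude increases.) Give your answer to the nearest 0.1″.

Δλ = -25.5″

sin φ = 0.601480, cos φ = 0.798888, sin λ = 0.927001, cos λ = 0.375060.
East component: ΔE = −sin λ·ΔX + cos λ·ΔY = −(0.927001)(456.6) + (0.375060)(-546.2) = -628.13 m.
1° of latitude spans 111200 m; at latitude φ, 1° of longitude spans that × cos φ = 88836.3 m, so Δλ = -628.13 / 88836.3 × 3600 = -25.454″.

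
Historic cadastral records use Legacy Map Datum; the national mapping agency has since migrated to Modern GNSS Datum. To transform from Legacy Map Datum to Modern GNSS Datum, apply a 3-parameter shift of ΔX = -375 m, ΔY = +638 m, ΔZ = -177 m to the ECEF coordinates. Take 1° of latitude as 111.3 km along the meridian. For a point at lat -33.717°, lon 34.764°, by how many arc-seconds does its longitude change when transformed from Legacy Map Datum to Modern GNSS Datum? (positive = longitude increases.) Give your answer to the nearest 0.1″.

Δλ = 28.7″

sin φ = -0.555091, cos φ = 0.831789, sin λ = 0.570198, cos λ = 0.821508.
East component: ΔE = −sin λ·ΔX + cos λ·ΔY = −(0.570198)(-375) + (0.821508)(638) = 737.95 m.
1° of latitude spans 111300 m; at latitude φ, 1° of longitude spans that × cos φ = 92578.2 m, so Δλ = 737.95 / 92578.2 × 3600 = 28.696″.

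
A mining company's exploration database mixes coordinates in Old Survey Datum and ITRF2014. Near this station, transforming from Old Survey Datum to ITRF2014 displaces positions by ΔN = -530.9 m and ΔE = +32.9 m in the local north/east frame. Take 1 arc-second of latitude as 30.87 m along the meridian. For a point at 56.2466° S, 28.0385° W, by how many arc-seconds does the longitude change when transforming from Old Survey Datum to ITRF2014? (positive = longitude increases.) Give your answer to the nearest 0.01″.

At latitude -56.2466°, cos φ = 0.555620.
1″ of longitude at this latitude = 30.87 × cos φ = 17.1520 m, so Δλ = 32.9 / 17.1520 = 1.918″.

Δλ = 1.92″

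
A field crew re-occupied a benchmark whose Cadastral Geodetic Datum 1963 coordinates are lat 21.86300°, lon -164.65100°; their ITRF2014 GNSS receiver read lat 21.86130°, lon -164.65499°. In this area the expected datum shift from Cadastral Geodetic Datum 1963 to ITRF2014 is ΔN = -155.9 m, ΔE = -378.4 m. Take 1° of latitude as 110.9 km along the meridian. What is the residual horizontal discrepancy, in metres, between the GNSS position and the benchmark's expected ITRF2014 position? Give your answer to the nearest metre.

46 m

Observed coordinate differences: Δφ = -0.00170°, Δλ = -0.00399°.
Converting to metres (1° lat = 110900 m, cos φ = 0.928077): observed ΔN = -188.5 m, observed ΔE = -410.7 m.
Subtracting the expected shift leaves a residual of -188.5 − (-155.9) = -32.6 m north and -410.7 − (-378.4) = -32.3 m east.
Residual distance = √((-32.6)² + (-32.3)²) = 45.9 m.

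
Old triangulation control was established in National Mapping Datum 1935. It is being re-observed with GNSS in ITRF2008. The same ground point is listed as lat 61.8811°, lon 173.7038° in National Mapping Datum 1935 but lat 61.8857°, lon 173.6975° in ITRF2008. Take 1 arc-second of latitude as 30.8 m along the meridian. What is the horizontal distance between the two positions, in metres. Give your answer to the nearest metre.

607 m

Δφ = 61.8857° − 61.8811° = +0.0046°; Δλ = 173.6975° − 173.7038° = -0.0063°.
1° of latitude = 3600 × 30.80 = 110880 m.
ΔN = Δφ × 110880 = 510.0 m; ΔE = Δλ × 110880 × cos(61.8811°) = -0.0063 × 110880 × 0.471303 = -329.2 m.
Distance = √(ΔE² + ΔN²) = √((-329.2)² + 510.0²) = 607.1 m.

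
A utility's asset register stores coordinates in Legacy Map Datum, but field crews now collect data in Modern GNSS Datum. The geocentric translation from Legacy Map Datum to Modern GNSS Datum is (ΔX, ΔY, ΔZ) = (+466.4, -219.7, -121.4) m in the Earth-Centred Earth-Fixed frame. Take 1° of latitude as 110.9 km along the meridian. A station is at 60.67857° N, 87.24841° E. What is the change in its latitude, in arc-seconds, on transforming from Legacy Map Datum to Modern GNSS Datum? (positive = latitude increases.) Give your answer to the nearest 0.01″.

Δφ = 3.65″

sin φ = 0.871886, cos φ = 0.489709, sin λ = 0.998847, cos λ = 0.048006.
North component: ΔN = −sin φ cos λ·ΔX − sin φ sin λ·ΔY + cos φ·ΔZ = −(0.871886)(0.048006)(466.4) − (0.871886)(0.998847)(-219.7) + (0.489709)(-121.4) = 112.36 m.
1° of latitude spans 110900 m, so Δφ = 112.36 / 110900 × 3600 = 3.647″.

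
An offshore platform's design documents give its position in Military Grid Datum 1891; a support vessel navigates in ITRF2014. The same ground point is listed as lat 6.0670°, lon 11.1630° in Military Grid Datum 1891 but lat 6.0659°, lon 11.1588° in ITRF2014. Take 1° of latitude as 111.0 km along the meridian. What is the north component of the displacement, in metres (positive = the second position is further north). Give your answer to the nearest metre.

ΔN = -122 m

Δφ = 6.0659° − 6.0670° = -0.0011°; Δλ = 11.1588° − 11.1630° = -0.0042°.
ΔN = Δφ × 111000 = -122.1 m; ΔE = Δλ × 111000 × cos(6.0670°) = -0.0042 × 111000 × 0.994399 = -463.6 m.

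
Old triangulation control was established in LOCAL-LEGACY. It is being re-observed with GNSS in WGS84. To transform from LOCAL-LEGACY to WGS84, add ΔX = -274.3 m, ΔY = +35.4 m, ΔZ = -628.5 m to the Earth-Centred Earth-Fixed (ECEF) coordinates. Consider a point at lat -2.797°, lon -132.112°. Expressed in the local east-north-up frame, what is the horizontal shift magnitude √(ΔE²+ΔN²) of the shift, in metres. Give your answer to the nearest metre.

The local east axis at (φ, λ) is (−sin λ, cos λ, 0), so ΔE = −sin(-132.112°)·(-274.3) + cos(-132.112°)·35.4 = -227.22 m.
The local north axis is (−sin φ cos λ, −sin φ sin λ, cos φ), giving ΔN = 8.976 − 1.281 − 627.751 = -620.06 m.
Horizontal magnitude = √(ΔE² + ΔN²) = √((-227.22)² + (-620.06)²) = 660.38 m.

660 m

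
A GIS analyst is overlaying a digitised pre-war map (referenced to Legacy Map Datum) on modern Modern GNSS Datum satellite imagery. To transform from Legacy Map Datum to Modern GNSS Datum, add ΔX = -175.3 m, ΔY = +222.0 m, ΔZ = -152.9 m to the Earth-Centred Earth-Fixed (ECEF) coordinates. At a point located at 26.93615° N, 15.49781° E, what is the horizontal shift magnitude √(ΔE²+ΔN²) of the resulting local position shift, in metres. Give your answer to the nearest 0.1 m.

At φ = 26.93615°, λ = 15.49781°: sin φ = 0.452997, cos φ = 0.891512, sin λ = 0.267202, cos λ = 0.963641.
ΔE = −sin λ·ΔX + cos λ·ΔY = −(0.267202)·(-175.3) + (0.963641)·(222.0) = 260.77 m.
ΔN = −sin φ cos λ·ΔX − sin φ sin λ·ΔY + cos φ·ΔZ = −(0.452997)(0.963641)(-175.3) − (0.452997)(0.267202)(222.0) + (0.891512)(-152.9) = -86.66 m.
Horizontal magnitude = √(ΔE² + ΔN²) = √(260.77² + (-86.66)²) = 274.79 m.

274.8 m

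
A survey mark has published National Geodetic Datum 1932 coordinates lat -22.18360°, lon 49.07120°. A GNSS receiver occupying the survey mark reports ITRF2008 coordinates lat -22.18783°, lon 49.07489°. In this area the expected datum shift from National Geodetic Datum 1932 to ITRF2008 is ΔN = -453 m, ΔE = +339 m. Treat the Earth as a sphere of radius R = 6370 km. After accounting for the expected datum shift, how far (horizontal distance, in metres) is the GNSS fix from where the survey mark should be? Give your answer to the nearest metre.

Observed coordinate differences: Δφ = -0.00423°, Δλ = +0.00369°.
Converting to metres (1° lat = 111177 m, cos φ = 0.925979): observed ΔN = -470.3 m, observed ΔE = 379.9 m.
Subtracting the expected shift leaves a residual of -470.3 − (-453) = -17.3 m north and 379.9 − (339) = 40.9 m east.
Residual distance = √((-17.3)² + 40.9²) = 44.4 m.

44 m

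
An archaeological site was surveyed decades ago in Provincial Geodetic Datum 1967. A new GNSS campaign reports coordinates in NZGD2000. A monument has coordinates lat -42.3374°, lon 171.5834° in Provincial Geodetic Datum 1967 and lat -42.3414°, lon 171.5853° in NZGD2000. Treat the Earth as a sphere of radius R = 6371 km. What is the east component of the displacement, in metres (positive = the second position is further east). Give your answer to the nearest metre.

ΔE = 156 m

Δφ = -42.3414° − -42.3374° = -0.0040°; Δλ = 171.5853° − 171.5834° = +0.0019°.
1° along a meridian = πR/180 = 111195 m.
ΔN = Δφ × 111195 = -444.8 m; ΔE = Δλ × 111195 × cos(-42.3374°) = +0.0019 × 111195 × 0.739192 = 156.2 m.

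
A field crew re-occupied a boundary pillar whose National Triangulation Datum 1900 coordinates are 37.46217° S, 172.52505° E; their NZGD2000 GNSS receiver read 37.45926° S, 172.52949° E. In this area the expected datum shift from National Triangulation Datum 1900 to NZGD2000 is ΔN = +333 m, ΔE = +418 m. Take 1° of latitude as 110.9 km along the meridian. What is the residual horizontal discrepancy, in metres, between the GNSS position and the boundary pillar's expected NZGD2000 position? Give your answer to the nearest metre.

29 m

Observed coordinate differences: Δφ = +0.00291°, Δλ = +0.00444°.
Converting to metres (1° lat = 110900 m, cos φ = 0.793755): observed ΔN = 322.7 m, observed ΔE = 390.8 m.
Subtracting the expected shift leaves a residual of 322.7 − (333) = -10.3 m north and 390.8 − (418) = -27.2 m east.
Residual distance = √((-10.3)² + (-27.2)²) = 29.0 m.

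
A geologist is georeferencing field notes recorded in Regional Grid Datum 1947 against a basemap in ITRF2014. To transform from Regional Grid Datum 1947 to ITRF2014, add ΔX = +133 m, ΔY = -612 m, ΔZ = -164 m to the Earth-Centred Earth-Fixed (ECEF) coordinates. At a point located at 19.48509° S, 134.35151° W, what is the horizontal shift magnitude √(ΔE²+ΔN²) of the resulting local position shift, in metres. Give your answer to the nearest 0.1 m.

The local east axis at (φ, λ) is (−sin λ, cos λ, 0), so ΔE = −sin(-134.35151°)·133 + cos(-134.35151°)·(-612) = 522.93 m.
The local north axis is (−sin φ cos λ, −sin φ sin λ, cos φ), giving ΔN = -31.013 + 145.973 − 154.607 = -39.65 m.
Horizontal magnitude = √(ΔE² + ΔN²) = √(522.93² + (-39.65)²) = 524.43 m.

524.4 m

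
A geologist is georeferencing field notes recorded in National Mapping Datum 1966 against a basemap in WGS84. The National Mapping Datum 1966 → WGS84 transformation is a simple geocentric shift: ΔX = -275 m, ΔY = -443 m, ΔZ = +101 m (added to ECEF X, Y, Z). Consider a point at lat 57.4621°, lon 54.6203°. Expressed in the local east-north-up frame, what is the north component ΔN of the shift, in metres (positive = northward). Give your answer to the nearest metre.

The local north axis is (−sin φ cos λ, −sin φ sin λ, cos φ), giving ΔN = 134.231 + 304.498 + 54.324 = 493.05 m.

ΔN = 493 m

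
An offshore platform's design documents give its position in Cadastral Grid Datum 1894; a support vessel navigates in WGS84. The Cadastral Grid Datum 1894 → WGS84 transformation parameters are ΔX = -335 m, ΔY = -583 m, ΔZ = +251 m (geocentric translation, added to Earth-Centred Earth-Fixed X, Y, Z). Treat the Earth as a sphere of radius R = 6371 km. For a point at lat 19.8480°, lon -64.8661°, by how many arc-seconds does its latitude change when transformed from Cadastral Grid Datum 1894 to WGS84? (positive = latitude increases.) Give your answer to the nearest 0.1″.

Δφ = 3.4″

sin φ = 0.339526, cos φ = 0.940597, sin λ = -0.905318, cos λ = 0.424735.
North component: ΔN = −sin φ cos λ·ΔX − sin φ sin λ·ΔY + cos φ·ΔZ = −(0.339526)(0.424735)(-335) − (0.339526)(-0.905318)(-583) + (0.940597)(251) = 105.20 m.
1° of latitude spans πR/180 = 111195 m, so Δφ = 105.20 / 111195 × 3600 = 3.406″.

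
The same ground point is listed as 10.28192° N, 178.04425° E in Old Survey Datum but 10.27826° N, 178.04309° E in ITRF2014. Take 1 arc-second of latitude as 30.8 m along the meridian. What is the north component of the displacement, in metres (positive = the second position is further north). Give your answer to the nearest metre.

ΔN = -406 m

Δφ = 10.27826° − 10.28192° = -0.00366°; Δλ = 178.04309° − 178.04425° = -0.00116°.
1° of latitude = 3600 × 30.80 = 110880 m.
ΔN = Δφ × 110880 = -405.8 m; ΔE = Δλ × 110880 × cos(10.28192°) = -0.00116 × 110880 × 0.983941 = -126.6 m.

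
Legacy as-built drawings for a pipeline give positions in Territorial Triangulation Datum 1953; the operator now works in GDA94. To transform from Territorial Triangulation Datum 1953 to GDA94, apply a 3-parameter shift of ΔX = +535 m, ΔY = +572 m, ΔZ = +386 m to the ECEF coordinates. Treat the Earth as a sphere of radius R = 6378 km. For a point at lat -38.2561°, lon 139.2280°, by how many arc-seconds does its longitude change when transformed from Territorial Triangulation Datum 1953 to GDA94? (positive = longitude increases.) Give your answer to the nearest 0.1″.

sin φ = -0.619178, cos φ = 0.785251, sin λ = 0.653051, cos λ = -0.757314.
East component: ΔE = −sin λ·ΔX + cos λ·ΔY = −(0.653051)(535) + (-0.757314)(572) = -782.57 m.
1° of latitude spans πR/180 = 111317 m; at latitude φ, 1° of longitude spans that × cos φ = 87411.9 m, so Δλ = -782.57 / 87411.9 × 3600 = -32.229″.

Δλ = -32.2″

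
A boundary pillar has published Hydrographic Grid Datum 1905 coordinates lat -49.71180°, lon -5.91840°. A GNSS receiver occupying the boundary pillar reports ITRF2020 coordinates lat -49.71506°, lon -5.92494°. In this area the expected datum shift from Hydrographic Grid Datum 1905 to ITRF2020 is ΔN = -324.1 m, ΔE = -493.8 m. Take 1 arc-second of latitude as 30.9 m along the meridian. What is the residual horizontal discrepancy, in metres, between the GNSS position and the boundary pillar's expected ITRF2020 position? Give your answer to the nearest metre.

Observed coordinate differences: Δφ = -0.00326°, Δλ = -0.00654°.
Converting to metres (1° lat = 111240 m, cos φ = 0.646633): observed ΔN = -362.6 m, observed ΔE = -470.4 m.
Subtracting the expected shift leaves a residual of -362.6 − (-324.1) = -38.5 m north and -470.4 − (-493.8) = 23.4 m east.
Residual distance = √((-38.5)² + 23.4²) = 45.1 m.

45 m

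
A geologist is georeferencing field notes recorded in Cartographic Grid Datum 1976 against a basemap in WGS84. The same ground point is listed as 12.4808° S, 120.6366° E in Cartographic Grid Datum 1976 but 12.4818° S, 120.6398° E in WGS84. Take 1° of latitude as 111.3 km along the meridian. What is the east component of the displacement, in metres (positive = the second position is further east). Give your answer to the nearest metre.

ΔE = 348 m

Δφ = -12.4818° − -12.4808° = -0.0010°; Δλ = 120.6398° − 120.6366° = +0.0032°.
ΔN = Δφ × 111300 = -111.3 m; ΔE = Δλ × 111300 × cos(-12.4808°) = +0.0032 × 111300 × 0.976368 = 347.7 m.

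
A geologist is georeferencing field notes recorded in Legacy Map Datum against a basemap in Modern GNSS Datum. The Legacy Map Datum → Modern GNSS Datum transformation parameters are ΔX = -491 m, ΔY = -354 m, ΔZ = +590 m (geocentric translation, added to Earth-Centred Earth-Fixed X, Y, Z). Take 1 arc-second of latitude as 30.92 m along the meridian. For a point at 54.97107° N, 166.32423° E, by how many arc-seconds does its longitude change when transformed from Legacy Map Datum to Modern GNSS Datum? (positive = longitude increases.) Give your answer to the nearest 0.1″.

sin φ = 0.818862, cos φ = 0.573990, sin λ = 0.236427, cos λ = -0.971649.
East component: ΔE = −sin λ·ΔX + cos λ·ΔY = −(0.236427)(-491) + (-0.971649)(-354) = 460.05 m.
1° of latitude spans 3600 × 30.92 = 111312 m; at latitude φ, 1° of longitude spans that × cos φ = 63892.0 m, so Δλ = 460.05 / 63892.0 × 3600 = 25.922″.

Δλ = 25.9″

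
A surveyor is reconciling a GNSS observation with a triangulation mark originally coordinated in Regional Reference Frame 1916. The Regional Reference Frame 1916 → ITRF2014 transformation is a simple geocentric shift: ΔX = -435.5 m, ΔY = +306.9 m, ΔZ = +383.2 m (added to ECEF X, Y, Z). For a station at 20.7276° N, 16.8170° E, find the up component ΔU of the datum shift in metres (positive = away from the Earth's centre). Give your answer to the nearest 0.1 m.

The local up (radial) axis is (cos φ cos λ, cos φ sin λ, sin φ), giving ΔU = -389.892 + 83.044 + 135.624 = -171.22 m.

ΔU = -171.2 m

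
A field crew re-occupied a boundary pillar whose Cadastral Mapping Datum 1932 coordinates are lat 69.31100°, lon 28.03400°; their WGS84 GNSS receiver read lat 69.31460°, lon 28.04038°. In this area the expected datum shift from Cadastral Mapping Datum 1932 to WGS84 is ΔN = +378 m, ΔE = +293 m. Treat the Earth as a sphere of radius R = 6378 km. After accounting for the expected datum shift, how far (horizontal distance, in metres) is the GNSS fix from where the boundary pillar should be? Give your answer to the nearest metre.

Observed coordinate differences: Δφ = +0.00360°, Δλ = +0.00638°.
Converting to metres (1° lat = 111317 m, cos φ = 0.353295): observed ΔN = 400.7 m, observed ΔE = 250.9 m.
Subtracting the expected shift leaves a residual of 400.7 − (378) = 22.7 m north and 250.9 − (293) = -42.1 m east.
Residual distance = √(22.7² + (-42.1)²) = 47.8 m.

48 m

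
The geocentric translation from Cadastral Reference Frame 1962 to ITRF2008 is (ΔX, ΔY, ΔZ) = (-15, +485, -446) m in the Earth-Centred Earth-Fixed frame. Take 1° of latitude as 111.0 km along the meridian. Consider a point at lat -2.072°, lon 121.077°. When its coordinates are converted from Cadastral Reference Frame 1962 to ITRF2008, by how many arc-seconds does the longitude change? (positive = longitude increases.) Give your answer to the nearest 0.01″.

Δλ = -7.71″

sin φ = -0.036155, cos φ = 0.999346, sin λ = 0.856474, cos λ = -0.516190.
East component: ΔE = −sin λ·ΔX + cos λ·ΔY = −(0.856474)(-15) + (-0.516190)(485) = -237.50 m.
1° of latitude spans 111000 m; at latitude φ, 1° of longitude spans that × cos φ = 110927.4 m, so Δλ = -237.50 / 110927.4 × 3600 = -7.708″.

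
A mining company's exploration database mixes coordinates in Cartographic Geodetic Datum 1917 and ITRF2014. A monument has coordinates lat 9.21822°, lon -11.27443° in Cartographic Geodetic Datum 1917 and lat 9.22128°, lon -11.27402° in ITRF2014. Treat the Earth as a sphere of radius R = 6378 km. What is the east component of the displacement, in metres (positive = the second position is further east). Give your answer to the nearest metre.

Δφ = 9.22128° − 9.21822° = +0.00306°; Δλ = -11.27402° − -11.27443° = +0.00041°.
1° along a meridian = πR/180 = 111317 m.
ΔN = Δφ × 111317 = 340.6 m; ΔE = Δλ × 111317 × cos(9.21822°) = +0.00041 × 111317 × 0.987085 = 45.1 m.

ΔE = 45 m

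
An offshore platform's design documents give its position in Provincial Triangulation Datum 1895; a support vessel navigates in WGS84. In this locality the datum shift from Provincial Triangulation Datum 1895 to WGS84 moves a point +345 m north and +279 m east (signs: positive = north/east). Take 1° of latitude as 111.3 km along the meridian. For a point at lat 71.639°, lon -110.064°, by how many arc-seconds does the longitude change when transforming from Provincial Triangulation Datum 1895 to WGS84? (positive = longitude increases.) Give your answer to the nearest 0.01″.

At latitude 71.639°, cos φ = 0.315003.
1° of longitude at this latitude = 111.3 × cos φ = 35.06 km, so Δλ = 279.0 / 35059.8 = 0.0079578° = 28.648″.

Δλ = 28.65″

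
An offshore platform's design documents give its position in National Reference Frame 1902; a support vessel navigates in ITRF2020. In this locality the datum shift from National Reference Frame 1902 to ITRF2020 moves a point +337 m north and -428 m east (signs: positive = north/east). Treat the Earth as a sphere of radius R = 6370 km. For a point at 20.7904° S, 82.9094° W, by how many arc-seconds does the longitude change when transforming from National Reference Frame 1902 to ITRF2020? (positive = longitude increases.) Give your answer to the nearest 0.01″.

At latitude -20.7904°, cos φ = 0.934885.
One radian of longitude at latitude φ spans R cos φ, so Δλ = ΔE / (R cos φ) = -428.0 / (6370000 × 0.934885) = -7.1870e-05 rad = -14.824″.

Δλ = -14.82″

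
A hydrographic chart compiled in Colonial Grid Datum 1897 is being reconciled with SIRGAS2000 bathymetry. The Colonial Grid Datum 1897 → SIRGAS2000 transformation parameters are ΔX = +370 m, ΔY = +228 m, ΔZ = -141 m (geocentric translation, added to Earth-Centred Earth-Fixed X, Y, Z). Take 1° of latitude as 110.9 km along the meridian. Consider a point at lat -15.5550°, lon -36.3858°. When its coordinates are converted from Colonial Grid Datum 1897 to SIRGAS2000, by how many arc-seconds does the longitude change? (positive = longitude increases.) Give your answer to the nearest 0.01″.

Δλ = 13.58″

sin φ = -0.268163, cos φ = 0.963373, sin λ = -0.593219, cos λ = 0.805041.
East component: ΔE = −sin λ·ΔX + cos λ·ΔY = −(-0.593219)(370) + (0.805041)(228) = 403.04 m.
1° of latitude spans 110900 m; at latitude φ, 1° of longitude spans that × cos φ = 106838.1 m, so Δλ = 403.04 / 106838.1 × 3600 = 13.581″.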